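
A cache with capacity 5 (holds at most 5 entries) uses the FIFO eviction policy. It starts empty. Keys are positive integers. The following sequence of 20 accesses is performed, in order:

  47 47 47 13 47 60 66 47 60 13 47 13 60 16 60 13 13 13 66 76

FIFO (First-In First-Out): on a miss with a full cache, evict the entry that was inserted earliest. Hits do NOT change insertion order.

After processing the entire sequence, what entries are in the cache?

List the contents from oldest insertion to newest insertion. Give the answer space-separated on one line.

FIFO simulation (capacity=5):
  1. access 47: MISS. Cache (old->new): [47]
  2. access 47: HIT. Cache (old->new): [47]
  3. access 47: HIT. Cache (old->new): [47]
  4. access 13: MISS. Cache (old->new): [47 13]
  5. access 47: HIT. Cache (old->new): [47 13]
  6. access 60: MISS. Cache (old->new): [47 13 60]
  7. access 66: MISS. Cache (old->new): [47 13 60 66]
  8. access 47: HIT. Cache (old->new): [47 13 60 66]
  9. access 60: HIT. Cache (old->new): [47 13 60 66]
  10. access 13: HIT. Cache (old->new): [47 13 60 66]
  11. access 47: HIT. Cache (old->new): [47 13 60 66]
  12. access 13: HIT. Cache (old->new): [47 13 60 66]
  13. access 60: HIT. Cache (old->new): [47 13 60 66]
  14. access 16: MISS. Cache (old->new): [47 13 60 66 16]
  15. access 60: HIT. Cache (old->new): [47 13 60 66 16]
  16. access 13: HIT. Cache (old->new): [47 13 60 66 16]
  17. access 13: HIT. Cache (old->new): [47 13 60 66 16]
  18. access 13: HIT. Cache (old->new): [47 13 60 66 16]
  19. access 66: HIT. Cache (old->new): [47 13 60 66 16]
  20. access 76: MISS, evict 47. Cache (old->new): [13 60 66 16 76]
Total: 14 hits, 6 misses, 1 evictions

Answer: 13 60 66 16 76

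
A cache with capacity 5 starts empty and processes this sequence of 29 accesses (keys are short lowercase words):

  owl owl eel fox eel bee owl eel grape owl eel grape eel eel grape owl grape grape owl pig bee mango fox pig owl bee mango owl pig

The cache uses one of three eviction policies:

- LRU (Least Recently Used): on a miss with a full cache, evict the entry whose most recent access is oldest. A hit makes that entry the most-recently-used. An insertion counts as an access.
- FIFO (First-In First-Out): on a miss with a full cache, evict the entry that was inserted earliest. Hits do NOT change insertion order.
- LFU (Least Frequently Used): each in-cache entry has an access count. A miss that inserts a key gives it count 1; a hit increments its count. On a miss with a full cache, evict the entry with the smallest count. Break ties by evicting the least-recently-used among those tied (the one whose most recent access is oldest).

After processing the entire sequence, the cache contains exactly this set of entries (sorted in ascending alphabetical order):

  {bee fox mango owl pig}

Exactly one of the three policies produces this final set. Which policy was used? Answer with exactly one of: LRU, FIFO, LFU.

Simulating under each policy and comparing final sets:
  LRU: final set = {bee fox mango owl pig} -> MATCHES target
  FIFO: final set = {bee grape mango owl pig} -> differs
  LFU: final set = {bee eel grape owl pig} -> differs
Only LRU produces the target set.

Answer: LRU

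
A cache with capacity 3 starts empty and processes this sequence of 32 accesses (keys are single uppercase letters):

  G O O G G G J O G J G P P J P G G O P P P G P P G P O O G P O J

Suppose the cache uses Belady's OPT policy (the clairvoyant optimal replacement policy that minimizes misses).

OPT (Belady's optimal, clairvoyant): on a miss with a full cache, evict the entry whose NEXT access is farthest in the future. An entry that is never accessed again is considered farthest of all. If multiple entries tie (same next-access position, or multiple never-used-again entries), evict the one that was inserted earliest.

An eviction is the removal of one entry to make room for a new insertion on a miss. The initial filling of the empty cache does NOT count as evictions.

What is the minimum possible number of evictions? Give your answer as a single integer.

OPT (Belady) simulation (capacity=3):
  1. access G: MISS. Cache: [G]
  2. access O: MISS. Cache: [G O]
  3. access O: HIT. Next use of O: step 8. Cache: [G O]
  4. access G: HIT. Next use of G: step 5. Cache: [G O]
  5. access G: HIT. Next use of G: step 6. Cache: [G O]
  6. access G: HIT. Next use of G: step 9. Cache: [G O]
  7. access J: MISS. Cache: [G O J]
  8. access O: HIT. Next use of O: step 18. Cache: [G O J]
  9. access G: HIT. Next use of G: step 11. Cache: [G O J]
  10. access J: HIT. Next use of J: step 14. Cache: [G O J]
  11. access G: HIT. Next use of G: step 16. Cache: [G O J]
  12. access P: MISS, evict O (next use: step 18). Cache: [G J P]
  13. access P: HIT. Next use of P: step 15. Cache: [G J P]
  14. access J: HIT. Next use of J: step 32. Cache: [G J P]
  15. access P: HIT. Next use of P: step 19. Cache: [G J P]
  16. access G: HIT. Next use of G: step 17. Cache: [G J P]
  17. access G: HIT. Next use of G: step 22. Cache: [G J P]
  18. access O: MISS, evict J (next use: step 32). Cache: [G P O]
  19. access P: HIT. Next use of P: step 20. Cache: [G P O]
  20. access P: HIT. Next use of P: step 21. Cache: [G P O]
  21. access P: HIT. Next use of P: step 23. Cache: [G P O]
  22. access G: HIT. Next use of G: step 25. Cache: [G P O]
  23. access P: HIT. Next use of P: step 24. Cache: [G P O]
  24. access P: HIT. Next use of P: step 26. Cache: [G P O]
  25. access G: HIT. Next use of G: step 29. Cache: [G P O]
  26. access P: HIT. Next use of P: step 30. Cache: [G P O]
  27. access O: HIT. Next use of O: step 28. Cache: [G P O]
  28. access O: HIT. Next use of O: step 31. Cache: [G P O]
  29. access G: HIT. Next use of G: never. Cache: [G P O]
  30. access P: HIT. Next use of P: never. Cache: [G P O]
  31. access O: HIT. Next use of O: never. Cache: [G P O]
  32. access J: MISS, evict G (next use: never). Cache: [P O J]
Total: 26 hits, 6 misses, 3 evictions

Answer: 3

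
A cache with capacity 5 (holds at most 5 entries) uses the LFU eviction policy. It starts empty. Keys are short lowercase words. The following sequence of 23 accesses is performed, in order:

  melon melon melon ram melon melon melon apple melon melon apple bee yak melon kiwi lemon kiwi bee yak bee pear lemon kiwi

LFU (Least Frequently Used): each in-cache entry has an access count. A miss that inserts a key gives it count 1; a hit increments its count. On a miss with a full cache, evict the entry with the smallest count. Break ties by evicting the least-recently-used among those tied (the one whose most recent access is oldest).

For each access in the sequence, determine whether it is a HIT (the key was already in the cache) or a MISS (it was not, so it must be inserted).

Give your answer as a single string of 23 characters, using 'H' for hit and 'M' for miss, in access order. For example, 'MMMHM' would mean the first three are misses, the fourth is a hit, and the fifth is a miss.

LFU simulation (capacity=5):
  1. access melon: MISS. Cache: [melon(c=1)]
  2. access melon: HIT, count now 2. Cache: [melon(c=2)]
  3. access melon: HIT, count now 3. Cache: [melon(c=3)]
  4. access ram: MISS. Cache: [ram(c=1) melon(c=3)]
  5. access melon: HIT, count now 4. Cache: [ram(c=1) melon(c=4)]
  6. access melon: HIT, count now 5. Cache: [ram(c=1) melon(c=5)]
  7. access melon: HIT, count now 6. Cache: [ram(c=1) melon(c=6)]
  8. access apple: MISS. Cache: [ram(c=1) apple(c=1) melon(c=6)]
  9. access melon: HIT, count now 7. Cache: [ram(c=1) apple(c=1) melon(c=7)]
  10. access melon: HIT, count now 8. Cache: [ram(c=1) apple(c=1) melon(c=8)]
  11. access apple: HIT, count now 2. Cache: [ram(c=1) apple(c=2) melon(c=8)]
  12. access bee: MISS. Cache: [ram(c=1) bee(c=1) apple(c=2) melon(c=8)]
  13. access yak: MISS. Cache: [ram(c=1) bee(c=1) yak(c=1) apple(c=2) melon(c=8)]
  14. access melon: HIT, count now 9. Cache: [ram(c=1) bee(c=1) yak(c=1) apple(c=2) melon(c=9)]
  15. access kiwi: MISS, evict ram(c=1). Cache: [bee(c=1) yak(c=1) kiwi(c=1) apple(c=2) melon(c=9)]
  16. access lemon: MISS, evict bee(c=1). Cache: [yak(c=1) kiwi(c=1) lemon(c=1) apple(c=2) melon(c=9)]
  17. access kiwi: HIT, count now 2. Cache: [yak(c=1) lemon(c=1) apple(c=2) kiwi(c=2) melon(c=9)]
  18. access bee: MISS, evict yak(c=1). Cache: [lemon(c=1) bee(c=1) apple(c=2) kiwi(c=2) melon(c=9)]
  19. access yak: MISS, evict lemon(c=1). Cache: [bee(c=1) yak(c=1) apple(c=2) kiwi(c=2) melon(c=9)]
  20. access bee: HIT, count now 2. Cache: [yak(c=1) apple(c=2) kiwi(c=2) bee(c=2) melon(c=9)]
  21. access pear: MISS, evict yak(c=1). Cache: [pear(c=1) apple(c=2) kiwi(c=2) bee(c=2) melon(c=9)]
  22. access lemon: MISS, evict pear(c=1). Cache: [lemon(c=1) apple(c=2) kiwi(c=2) bee(c=2) melon(c=9)]
  23. access kiwi: HIT, count now 3. Cache: [lemon(c=1) apple(c=2) bee(c=2) kiwi(c=3) melon(c=9)]
Total: 12 hits, 11 misses, 6 evictions

Answer: MHHMHHHMHHHMMHMMHMMHMMH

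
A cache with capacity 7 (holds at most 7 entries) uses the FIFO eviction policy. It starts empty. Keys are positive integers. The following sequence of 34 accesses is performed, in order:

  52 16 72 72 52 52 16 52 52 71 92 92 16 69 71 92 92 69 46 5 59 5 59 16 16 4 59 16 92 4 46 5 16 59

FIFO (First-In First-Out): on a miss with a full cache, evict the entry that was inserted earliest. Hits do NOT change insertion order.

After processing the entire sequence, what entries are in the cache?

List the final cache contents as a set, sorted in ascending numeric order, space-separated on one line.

FIFO simulation (capacity=7):
  1. access 52: MISS. Cache (old->new): [52]
  2. access 16: MISS. Cache (old->new): [52 16]
  3. access 72: MISS. Cache (old->new): [52 16 72]
  4. access 72: HIT. Cache (old->new): [52 16 72]
  5. access 52: HIT. Cache (old->new): [52 16 72]
  6. access 52: HIT. Cache (old->new): [52 16 72]
  7. access 16: HIT. Cache (old->new): [52 16 72]
  8. access 52: HIT. Cache (old->new): [52 16 72]
  9. access 52: HIT. Cache (old->new): [52 16 72]
  10. access 71: MISS. Cache (old->new): [52 16 72 71]
  11. access 92: MISS. Cache (old->new): [52 16 72 71 92]
  12. access 92: HIT. Cache (old->new): [52 16 72 71 92]
  13. access 16: HIT. Cache (old->new): [52 16 72 71 92]
  14. access 69: MISS. Cache (old->new): [52 16 72 71 92 69]
  15. access 71: HIT. Cache (old->new): [52 16 72 71 92 69]
  16. access 92: HIT. Cache (old->new): [52 16 72 71 92 69]
  17. access 92: HIT. Cache (old->new): [52 16 72 71 92 69]
  18. access 69: HIT. Cache (old->new): [52 16 72 71 92 69]
  19. access 46: MISS. Cache (old->new): [52 16 72 71 92 69 46]
  20. access 5: MISS, evict 52. Cache (old->new): [16 72 71 92 69 46 5]
  21. access 59: MISS, evict 16. Cache (old->new): [72 71 92 69 46 5 59]
  22. access 5: HIT. Cache (old->new): [72 71 92 69 46 5 59]
  23. access 59: HIT. Cache (old->new): [72 71 92 69 46 5 59]
  24. access 16: MISS, evict 72. Cache (old->new): [71 92 69 46 5 59 16]
  25. access 16: HIT. Cache (old->new): [71 92 69 46 5 59 16]
  26. access 4: MISS, evict 71. Cache (old->new): [92 69 46 5 59 16 4]
  27. access 59: HIT. Cache (old->new): [92 69 46 5 59 16 4]
  28. access 16: HIT. Cache (old->new): [92 69 46 5 59 16 4]
  29. access 92: HIT. Cache (old->new): [92 69 46 5 59 16 4]
  30. access 4: HIT. Cache (old->new): [92 69 46 5 59 16 4]
  31. access 46: HIT. Cache (old->new): [92 69 46 5 59 16 4]
  32. access 5: HIT. Cache (old->new): [92 69 46 5 59 16 4]
  33. access 16: HIT. Cache (old->new): [92 69 46 5 59 16 4]
  34. access 59: HIT. Cache (old->new): [92 69 46 5 59 16 4]
Total: 23 hits, 11 misses, 4 evictions

Answer: 4 5 16 46 59 69 92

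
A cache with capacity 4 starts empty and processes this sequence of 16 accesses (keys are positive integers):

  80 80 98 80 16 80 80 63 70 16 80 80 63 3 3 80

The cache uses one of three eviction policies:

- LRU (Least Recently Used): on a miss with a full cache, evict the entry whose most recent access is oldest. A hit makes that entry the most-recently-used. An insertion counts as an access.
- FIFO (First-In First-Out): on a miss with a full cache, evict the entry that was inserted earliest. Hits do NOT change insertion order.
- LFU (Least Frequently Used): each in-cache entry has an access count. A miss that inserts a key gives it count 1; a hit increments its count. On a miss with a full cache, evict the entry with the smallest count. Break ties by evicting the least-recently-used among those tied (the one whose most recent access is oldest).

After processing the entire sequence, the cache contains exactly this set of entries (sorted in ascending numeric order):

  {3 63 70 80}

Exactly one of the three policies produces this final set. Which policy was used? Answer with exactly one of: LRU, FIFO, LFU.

Answer: FIFO

Derivation:
Simulating under each policy and comparing final sets:
  LRU: final set = {3 16 63 80} -> differs
  FIFO: final set = {3 63 70 80} -> MATCHES target
  LFU: final set = {3 16 63 80} -> differs
Only FIFO produces the target set.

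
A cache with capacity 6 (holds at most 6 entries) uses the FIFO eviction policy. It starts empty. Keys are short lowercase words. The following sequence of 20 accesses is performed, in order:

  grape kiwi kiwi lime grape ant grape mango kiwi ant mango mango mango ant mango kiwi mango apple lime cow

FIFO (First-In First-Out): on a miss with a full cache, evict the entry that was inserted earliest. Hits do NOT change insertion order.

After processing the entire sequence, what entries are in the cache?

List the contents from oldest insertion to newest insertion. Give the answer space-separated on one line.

Answer: kiwi lime ant mango apple cow

Derivation:
FIFO simulation (capacity=6):
  1. access grape: MISS. Cache (old->new): [grape]
  2. access kiwi: MISS. Cache (old->new): [grape kiwi]
  3. access kiwi: HIT. Cache (old->new): [grape kiwi]
  4. access lime: MISS. Cache (old->new): [grape kiwi lime]
  5. access grape: HIT. Cache (old->new): [grape kiwi lime]
  6. access ant: MISS. Cache (old->new): [grape kiwi lime ant]
  7. access grape: HIT. Cache (old->new): [grape kiwi lime ant]
  8. access mango: MISS. Cache (old->new): [grape kiwi lime ant mango]
  9. access kiwi: HIT. Cache (old->new): [grape kiwi lime ant mango]
  10. access ant: HIT. Cache (old->new): [grape kiwi lime ant mango]
  11. access mango: HIT. Cache (old->new): [grape kiwi lime ant mango]
  12. access mango: HIT. Cache (old->new): [grape kiwi lime ant mango]
  13. access mango: HIT. Cache (old->new): [grape kiwi lime ant mango]
  14. access ant: HIT. Cache (old->new): [grape kiwi lime ant mango]
  15. access mango: HIT. Cache (old->new): [grape kiwi lime ant mango]
  16. access kiwi: HIT. Cache (old->new): [grape kiwi lime ant mango]
  17. access mango: HIT. Cache (old->new): [grape kiwi lime ant mango]
  18. access apple: MISS. Cache (old->new): [grape kiwi lime ant mango apple]
  19. access lime: HIT. Cache (old->new): [grape kiwi lime ant mango apple]
  20. access cow: MISS, evict grape. Cache (old->new): [kiwi lime ant mango apple cow]
Total: 13 hits, 7 misses, 1 evictions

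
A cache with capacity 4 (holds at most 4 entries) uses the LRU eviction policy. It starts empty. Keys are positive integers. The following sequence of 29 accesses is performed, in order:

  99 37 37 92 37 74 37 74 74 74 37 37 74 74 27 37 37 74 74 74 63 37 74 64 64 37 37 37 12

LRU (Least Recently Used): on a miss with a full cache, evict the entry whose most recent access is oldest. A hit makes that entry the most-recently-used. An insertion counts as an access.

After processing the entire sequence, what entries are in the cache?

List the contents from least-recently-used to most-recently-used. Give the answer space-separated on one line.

Answer: 74 64 37 12

Derivation:
LRU simulation (capacity=4):
  1. access 99: MISS. Cache (LRU->MRU): [99]
  2. access 37: MISS. Cache (LRU->MRU): [99 37]
  3. access 37: HIT. Cache (LRU->MRU): [99 37]
  4. access 92: MISS. Cache (LRU->MRU): [99 37 92]
  5. access 37: HIT. Cache (LRU->MRU): [99 92 37]
  6. access 74: MISS. Cache (LRU->MRU): [99 92 37 74]
  7. access 37: HIT. Cache (LRU->MRU): [99 92 74 37]
  8. access 74: HIT. Cache (LRU->MRU): [99 92 37 74]
  9. access 74: HIT. Cache (LRU->MRU): [99 92 37 74]
  10. access 74: HIT. Cache (LRU->MRU): [99 92 37 74]
  11. access 37: HIT. Cache (LRU->MRU): [99 92 74 37]
  12. access 37: HIT. Cache (LRU->MRU): [99 92 74 37]
  13. access 74: HIT. Cache (LRU->MRU): [99 92 37 74]
  14. access 74: HIT. Cache (LRU->MRU): [99 92 37 74]
  15. access 27: MISS, evict 99. Cache (LRU->MRU): [92 37 74 27]
  16. access 37: HIT. Cache (LRU->MRU): [92 74 27 37]
  17. access 37: HIT. Cache (LRU->MRU): [92 74 27 37]
  18. access 74: HIT. Cache (LRU->MRU): [92 27 37 74]
  19. access 74: HIT. Cache (LRU->MRU): [92 27 37 74]
  20. access 74: HIT. Cache (LRU->MRU): [92 27 37 74]
  21. access 63: MISS, evict 92. Cache (LRU->MRU): [27 37 74 63]
  22. access 37: HIT. Cache (LRU->MRU): [27 74 63 37]
  23. access 74: HIT. Cache (LRU->MRU): [27 63 37 74]
  24. access 64: MISS, evict 27. Cache (LRU->MRU): [63 37 74 64]
  25. access 64: HIT. Cache (LRU->MRU): [63 37 74 64]
  26. access 37: HIT. Cache (LRU->MRU): [63 74 64 37]
  27. access 37: HIT. Cache (LRU->MRU): [63 74 64 37]
  28. access 37: HIT. Cache (LRU->MRU): [63 74 64 37]
  29. access 12: MISS, evict 63. Cache (LRU->MRU): [74 64 37 12]
Total: 21 hits, 8 misses, 4 evictions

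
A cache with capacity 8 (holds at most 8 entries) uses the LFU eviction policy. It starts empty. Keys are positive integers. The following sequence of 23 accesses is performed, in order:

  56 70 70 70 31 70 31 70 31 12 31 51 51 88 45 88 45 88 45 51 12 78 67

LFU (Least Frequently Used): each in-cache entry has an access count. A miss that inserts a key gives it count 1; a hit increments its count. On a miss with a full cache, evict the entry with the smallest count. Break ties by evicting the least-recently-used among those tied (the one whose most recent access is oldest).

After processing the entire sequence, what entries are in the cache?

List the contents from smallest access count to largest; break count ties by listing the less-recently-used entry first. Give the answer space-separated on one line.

LFU simulation (capacity=8):
  1. access 56: MISS. Cache: [56(c=1)]
  2. access 70: MISS. Cache: [56(c=1) 70(c=1)]
  3. access 70: HIT, count now 2. Cache: [56(c=1) 70(c=2)]
  4. access 70: HIT, count now 3. Cache: [56(c=1) 70(c=3)]
  5. access 31: MISS. Cache: [56(c=1) 31(c=1) 70(c=3)]
  6. access 70: HIT, count now 4. Cache: [56(c=1) 31(c=1) 70(c=4)]
  7. access 31: HIT, count now 2. Cache: [56(c=1) 31(c=2) 70(c=4)]
  8. access 70: HIT, count now 5. Cache: [56(c=1) 31(c=2) 70(c=5)]
  9. access 31: HIT, count now 3. Cache: [56(c=1) 31(c=3) 70(c=5)]
  10. access 12: MISS. Cache: [56(c=1) 12(c=1) 31(c=3) 70(c=5)]
  11. access 31: HIT, count now 4. Cache: [56(c=1) 12(c=1) 31(c=4) 70(c=5)]
  12. access 51: MISS. Cache: [56(c=1) 12(c=1) 51(c=1) 31(c=4) 70(c=5)]
  13. access 51: HIT, count now 2. Cache: [56(c=1) 12(c=1) 51(c=2) 31(c=4) 70(c=5)]
  14. access 88: MISS. Cache: [56(c=1) 12(c=1) 88(c=1) 51(c=2) 31(c=4) 70(c=5)]
  15. access 45: MISS. Cache: [56(c=1) 12(c=1) 88(c=1) 45(c=1) 51(c=2) 31(c=4) 70(c=5)]
  16. access 88: HIT, count now 2. Cache: [56(c=1) 12(c=1) 45(c=1) 51(c=2) 88(c=2) 31(c=4) 70(c=5)]
  17. access 45: HIT, count now 2. Cache: [56(c=1) 12(c=1) 51(c=2) 88(c=2) 45(c=2) 31(c=4) 70(c=5)]
  18. access 88: HIT, count now 3. Cache: [56(c=1) 12(c=1) 51(c=2) 45(c=2) 88(c=3) 31(c=4) 70(c=5)]
  19. access 45: HIT, count now 3. Cache: [56(c=1) 12(c=1) 51(c=2) 88(c=3) 45(c=3) 31(c=4) 70(c=5)]
  20. access 51: HIT, count now 3. Cache: [56(c=1) 12(c=1) 88(c=3) 45(c=3) 51(c=3) 31(c=4) 70(c=5)]
  21. access 12: HIT, count now 2. Cache: [56(c=1) 12(c=2) 88(c=3) 45(c=3) 51(c=3) 31(c=4) 70(c=5)]
  22. access 78: MISS. Cache: [56(c=1) 78(c=1) 12(c=2) 88(c=3) 45(c=3) 51(c=3) 31(c=4) 70(c=5)]
  23. access 67: MISS, evict 56(c=1). Cache: [78(c=1) 67(c=1) 12(c=2) 88(c=3) 45(c=3) 51(c=3) 31(c=4) 70(c=5)]
Total: 14 hits, 9 misses, 1 evictions

Answer: 78 67 12 88 45 51 31 70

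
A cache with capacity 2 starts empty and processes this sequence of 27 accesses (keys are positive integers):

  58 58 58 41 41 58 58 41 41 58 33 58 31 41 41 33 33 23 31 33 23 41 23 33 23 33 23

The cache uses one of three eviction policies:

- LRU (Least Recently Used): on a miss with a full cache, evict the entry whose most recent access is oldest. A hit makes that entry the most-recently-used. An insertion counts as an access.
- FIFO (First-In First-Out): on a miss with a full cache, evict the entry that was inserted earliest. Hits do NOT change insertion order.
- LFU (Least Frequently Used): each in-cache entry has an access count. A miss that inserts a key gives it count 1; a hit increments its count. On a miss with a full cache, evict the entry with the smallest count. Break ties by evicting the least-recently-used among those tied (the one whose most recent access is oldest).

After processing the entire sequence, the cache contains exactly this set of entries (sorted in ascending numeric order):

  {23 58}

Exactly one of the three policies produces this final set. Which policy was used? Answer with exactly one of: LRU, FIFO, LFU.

Simulating under each policy and comparing final sets:
  LRU: final set = {23 33} -> differs
  FIFO: final set = {23 33} -> differs
  LFU: final set = {23 58} -> MATCHES target
Only LFU produces the target set.

Answer: LFU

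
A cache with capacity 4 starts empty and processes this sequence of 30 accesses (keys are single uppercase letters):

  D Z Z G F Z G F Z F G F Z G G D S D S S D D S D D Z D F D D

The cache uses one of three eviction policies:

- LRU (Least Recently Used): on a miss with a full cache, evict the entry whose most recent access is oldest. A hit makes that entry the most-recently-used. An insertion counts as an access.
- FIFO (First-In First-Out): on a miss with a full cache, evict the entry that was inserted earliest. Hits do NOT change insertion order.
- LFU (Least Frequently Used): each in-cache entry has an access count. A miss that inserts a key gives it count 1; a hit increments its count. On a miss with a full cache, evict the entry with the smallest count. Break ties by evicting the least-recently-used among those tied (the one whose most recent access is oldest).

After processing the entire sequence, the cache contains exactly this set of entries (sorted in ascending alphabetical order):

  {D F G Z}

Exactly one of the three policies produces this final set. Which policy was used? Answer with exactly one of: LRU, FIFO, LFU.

Simulating under each policy and comparing final sets:
  LRU: final set = {D F S Z} -> differs
  FIFO: final set = {D F S Z} -> differs
  LFU: final set = {D F G Z} -> MATCHES target
Only LFU produces the target set.

Answer: LFU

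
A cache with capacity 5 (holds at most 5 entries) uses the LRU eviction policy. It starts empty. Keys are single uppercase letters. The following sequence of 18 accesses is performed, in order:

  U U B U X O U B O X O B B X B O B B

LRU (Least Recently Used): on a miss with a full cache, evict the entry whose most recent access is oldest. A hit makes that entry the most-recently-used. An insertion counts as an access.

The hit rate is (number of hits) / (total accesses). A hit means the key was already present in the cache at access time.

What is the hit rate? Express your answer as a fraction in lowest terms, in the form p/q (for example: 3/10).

LRU simulation (capacity=5):
  1. access U: MISS. Cache (LRU->MRU): [U]
  2. access U: HIT. Cache (LRU->MRU): [U]
  3. access B: MISS. Cache (LRU->MRU): [U B]
  4. access U: HIT. Cache (LRU->MRU): [B U]
  5. access X: MISS. Cache (LRU->MRU): [B U X]
  6. access O: MISS. Cache (LRU->MRU): [B U X O]
  7. access U: HIT. Cache (LRU->MRU): [B X O U]
  8. access B: HIT. Cache (LRU->MRU): [X O U B]
  9. access O: HIT. Cache (LRU->MRU): [X U B O]
  10. access X: HIT. Cache (LRU->MRU): [U B O X]
  11. access O: HIT. Cache (LRU->MRU): [U B X O]
  12. access B: HIT. Cache (LRU->MRU): [U X O B]
  13. access B: HIT. Cache (LRU->MRU): [U X O B]
  14. access X: HIT. Cache (LRU->MRU): [U O B X]
  15. access B: HIT. Cache (LRU->MRU): [U O X B]
  16. access O: HIT. Cache (LRU->MRU): [U X B O]
  17. access B: HIT. Cache (LRU->MRU): [U X O B]
  18. access B: HIT. Cache (LRU->MRU): [U X O B]
Total: 14 hits, 4 misses, 0 evictions

Hit rate = 14/18 = 7/9

Answer: 7/9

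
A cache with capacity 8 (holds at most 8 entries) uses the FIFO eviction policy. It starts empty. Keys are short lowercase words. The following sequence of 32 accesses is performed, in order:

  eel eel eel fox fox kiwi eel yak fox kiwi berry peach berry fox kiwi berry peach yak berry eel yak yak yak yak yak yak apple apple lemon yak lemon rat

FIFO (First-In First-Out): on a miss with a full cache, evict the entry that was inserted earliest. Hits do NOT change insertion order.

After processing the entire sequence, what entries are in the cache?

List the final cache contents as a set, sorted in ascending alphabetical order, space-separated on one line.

FIFO simulation (capacity=8):
  1. access eel: MISS. Cache (old->new): [eel]
  2. access eel: HIT. Cache (old->new): [eel]
  3. access eel: HIT. Cache (old->new): [eel]
  4. access fox: MISS. Cache (old->new): [eel fox]
  5. access fox: HIT. Cache (old->new): [eel fox]
  6. access kiwi: MISS. Cache (old->new): [eel fox kiwi]
  7. access eel: HIT. Cache (old->new): [eel fox kiwi]
  8. access yak: MISS. Cache (old->new): [eel fox kiwi yak]
  9. access fox: HIT. Cache (old->new): [eel fox kiwi yak]
  10. access kiwi: HIT. Cache (old->new): [eel fox kiwi yak]
  11. access berry: MISS. Cache (old->new): [eel fox kiwi yak berry]
  12. access peach: MISS. Cache (old->new): [eel fox kiwi yak berry peach]
  13. access berry: HIT. Cache (old->new): [eel fox kiwi yak berry peach]
  14. access fox: HIT. Cache (old->new): [eel fox kiwi yak berry peach]
  15. access kiwi: HIT. Cache (old->new): [eel fox kiwi yak berry peach]
  16. access berry: HIT. Cache (old->new): [eel fox kiwi yak berry peach]
  17. access peach: HIT. Cache (old->new): [eel fox kiwi yak berry peach]
  18. access yak: HIT. Cache (old->new): [eel fox kiwi yak berry peach]
  19. access berry: HIT. Cache (old->new): [eel fox kiwi yak berry peach]
  20. access eel: HIT. Cache (old->new): [eel fox kiwi yak berry peach]
  21. access yak: HIT. Cache (old->new): [eel fox kiwi yak berry peach]
  22. access yak: HIT. Cache (old->new): [eel fox kiwi yak berry peach]
  23. access yak: HIT. Cache (old->new): [eel fox kiwi yak berry peach]
  24. access yak: HIT. Cache (old->new): [eel fox kiwi yak berry peach]
  25. access yak: HIT. Cache (old->new): [eel fox kiwi yak berry peach]
  26. access yak: HIT. Cache (old->new): [eel fox kiwi yak berry peach]
  27. access apple: MISS. Cache (old->new): [eel fox kiwi yak berry peach apple]
  28. access apple: HIT. Cache (old->new): [eel fox kiwi yak berry peach apple]
  29. access lemon: MISS. Cache (old->new): [eel fox kiwi yak berry peach apple lemon]
  30. access yak: HIT. Cache (old->new): [eel fox kiwi yak berry peach apple lemon]
  31. access lemon: HIT. Cache (old->new): [eel fox kiwi yak berry peach apple lemon]
  32. access rat: MISS, evict eel. Cache (old->new): [fox kiwi yak berry peach apple lemon rat]
Total: 23 hits, 9 misses, 1 evictions

Answer: apple berry fox kiwi lemon peach rat yak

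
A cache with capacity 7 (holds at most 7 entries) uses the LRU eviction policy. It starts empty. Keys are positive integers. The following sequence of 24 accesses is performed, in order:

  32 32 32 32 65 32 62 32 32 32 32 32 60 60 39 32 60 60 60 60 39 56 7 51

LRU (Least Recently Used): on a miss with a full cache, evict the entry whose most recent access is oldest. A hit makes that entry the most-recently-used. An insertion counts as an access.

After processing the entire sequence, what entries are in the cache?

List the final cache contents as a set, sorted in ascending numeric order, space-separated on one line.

Answer: 7 32 39 51 56 60 62

Derivation:
LRU simulation (capacity=7):
  1. access 32: MISS. Cache (LRU->MRU): [32]
  2. access 32: HIT. Cache (LRU->MRU): [32]
  3. access 32: HIT. Cache (LRU->MRU): [32]
  4. access 32: HIT. Cache (LRU->MRU): [32]
  5. access 65: MISS. Cache (LRU->MRU): [32 65]
  6. access 32: HIT. Cache (LRU->MRU): [65 32]
  7. access 62: MISS. Cache (LRU->MRU): [65 32 62]
  8. access 32: HIT. Cache (LRU->MRU): [65 62 32]
  9. access 32: HIT. Cache (LRU->MRU): [65 62 32]
  10. access 32: HIT. Cache (LRU->MRU): [65 62 32]
  11. access 32: HIT. Cache (LRU->MRU): [65 62 32]
  12. access 32: HIT. Cache (LRU->MRU): [65 62 32]
  13. access 60: MISS. Cache (LRU->MRU): [65 62 32 60]
  14. access 60: HIT. Cache (LRU->MRU): [65 62 32 60]
  15. access 39: MISS. Cache (LRU->MRU): [65 62 32 60 39]
  16. access 32: HIT. Cache (LRU->MRU): [65 62 60 39 32]
  17. access 60: HIT. Cache (LRU->MRU): [65 62 39 32 60]
  18. access 60: HIT. Cache (LRU->MRU): [65 62 39 32 60]
  19. access 60: HIT. Cache (LRU->MRU): [65 62 39 32 60]
  20. access 60: HIT. Cache (LRU->MRU): [65 62 39 32 60]
  21. access 39: HIT. Cache (LRU->MRU): [65 62 32 60 39]
  22. access 56: MISS. Cache (LRU->MRU): [65 62 32 60 39 56]
  23. access 7: MISS. Cache (LRU->MRU): [65 62 32 60 39 56 7]
  24. access 51: MISS, evict 65. Cache (LRU->MRU): [62 32 60 39 56 7 51]
Total: 16 hits, 8 misses, 1 evictions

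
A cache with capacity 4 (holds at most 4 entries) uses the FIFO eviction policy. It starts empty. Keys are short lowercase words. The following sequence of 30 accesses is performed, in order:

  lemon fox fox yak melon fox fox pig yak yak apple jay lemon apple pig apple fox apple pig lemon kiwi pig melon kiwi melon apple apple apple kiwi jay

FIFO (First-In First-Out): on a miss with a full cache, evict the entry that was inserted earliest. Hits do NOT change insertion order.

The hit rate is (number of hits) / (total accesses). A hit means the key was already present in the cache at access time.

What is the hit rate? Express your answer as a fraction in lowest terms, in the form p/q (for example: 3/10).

Answer: 8/15

Derivation:
FIFO simulation (capacity=4):
  1. access lemon: MISS. Cache (old->new): [lemon]
  2. access fox: MISS. Cache (old->new): [lemon fox]
  3. access fox: HIT. Cache (old->new): [lemon fox]
  4. access yak: MISS. Cache (old->new): [lemon fox yak]
  5. access melon: MISS. Cache (old->new): [lemon fox yak melon]
  6. access fox: HIT. Cache (old->new): [lemon fox yak melon]
  7. access fox: HIT. Cache (old->new): [lemon fox yak melon]
  8. access pig: MISS, evict lemon. Cache (old->new): [fox yak melon pig]
  9. access yak: HIT. Cache (old->new): [fox yak melon pig]
  10. access yak: HIT. Cache (old->new): [fox yak melon pig]
  11. access apple: MISS, evict fox. Cache (old->new): [yak melon pig apple]
  12. access jay: MISS, evict yak. Cache (old->new): [melon pig apple jay]
  13. access lemon: MISS, evict melon. Cache (old->new): [pig apple jay lemon]
  14. access apple: HIT. Cache (old->new): [pig apple jay lemon]
  15. access pig: HIT. Cache (old->new): [pig apple jay lemon]
  16. access apple: HIT. Cache (old->new): [pig apple jay lemon]
  17. access fox: MISS, evict pig. Cache (old->new): [apple jay lemon fox]
  18. access apple: HIT. Cache (old->new): [apple jay lemon fox]
  19. access pig: MISS, evict apple. Cache (old->new): [jay lemon fox pig]
  20. access lemon: HIT. Cache (old->new): [jay lemon fox pig]
  21. access kiwi: MISS, evict jay. Cache (old->new): [lemon fox pig kiwi]
  22. access pig: HIT. Cache (old->new): [lemon fox pig kiwi]
  23. access melon: MISS, evict lemon. Cache (old->new): [fox pig kiwi melon]
  24. access kiwi: HIT. Cache (old->new): [fox pig kiwi melon]
  25. access melon: HIT. Cache (old->new): [fox pig kiwi melon]
  26. access apple: MISS, evict fox. Cache (old->new): [pig kiwi melon apple]
  27. access apple: HIT. Cache (old->new): [pig kiwi melon apple]
  28. access apple: HIT. Cache (old->new): [pig kiwi melon apple]
  29. access kiwi: HIT. Cache (old->new): [pig kiwi melon apple]
  30. access jay: MISS, evict pig. Cache (old->new): [kiwi melon apple jay]
Total: 16 hits, 14 misses, 10 evictions

Hit rate = 16/30 = 8/15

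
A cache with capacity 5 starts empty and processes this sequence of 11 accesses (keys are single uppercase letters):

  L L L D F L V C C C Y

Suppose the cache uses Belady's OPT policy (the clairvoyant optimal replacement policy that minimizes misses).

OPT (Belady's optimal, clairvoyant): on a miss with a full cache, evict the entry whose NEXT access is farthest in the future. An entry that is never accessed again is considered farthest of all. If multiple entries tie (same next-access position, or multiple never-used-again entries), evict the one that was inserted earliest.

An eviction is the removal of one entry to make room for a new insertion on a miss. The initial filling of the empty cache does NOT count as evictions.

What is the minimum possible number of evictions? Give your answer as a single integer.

OPT (Belady) simulation (capacity=5):
  1. access L: MISS. Cache: [L]
  2. access L: HIT. Next use of L: step 3. Cache: [L]
  3. access L: HIT. Next use of L: step 6. Cache: [L]
  4. access D: MISS. Cache: [L D]
  5. access F: MISS. Cache: [L D F]
  6. access L: HIT. Next use of L: never. Cache: [L D F]
  7. access V: MISS. Cache: [L D F V]
  8. access C: MISS. Cache: [L D F V C]
  9. access C: HIT. Next use of C: step 10. Cache: [L D F V C]
  10. access C: HIT. Next use of C: never. Cache: [L D F V C]
  11. access Y: MISS, evict L (next use: never). Cache: [D F V C Y]
Total: 5 hits, 6 misses, 1 evictions

Answer: 1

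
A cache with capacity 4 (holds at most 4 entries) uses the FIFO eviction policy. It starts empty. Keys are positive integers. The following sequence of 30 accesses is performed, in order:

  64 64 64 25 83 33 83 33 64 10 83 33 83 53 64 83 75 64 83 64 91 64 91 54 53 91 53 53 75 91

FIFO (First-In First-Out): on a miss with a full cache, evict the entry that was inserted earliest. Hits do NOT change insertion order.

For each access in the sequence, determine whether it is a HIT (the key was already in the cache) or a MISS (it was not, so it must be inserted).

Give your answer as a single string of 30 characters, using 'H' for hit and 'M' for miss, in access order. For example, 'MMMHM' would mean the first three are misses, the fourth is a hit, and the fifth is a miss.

Answer: MHHMMMHHHMHHHMMMMHHHMHHMMHHHHH

Derivation:
FIFO simulation (capacity=4):
  1. access 64: MISS. Cache (old->new): [64]
  2. access 64: HIT. Cache (old->new): [64]
  3. access 64: HIT. Cache (old->new): [64]
  4. access 25: MISS. Cache (old->new): [64 25]
  5. access 83: MISS. Cache (old->new): [64 25 83]
  6. access 33: MISS. Cache (old->new): [64 25 83 33]
  7. access 83: HIT. Cache (old->new): [64 25 83 33]
  8. access 33: HIT. Cache (old->new): [64 25 83 33]
  9. access 64: HIT. Cache (old->new): [64 25 83 33]
  10. access 10: MISS, evict 64. Cache (old->new): [25 83 33 10]
  11. access 83: HIT. Cache (old->new): [25 83 33 10]
  12. access 33: HIT. Cache (old->new): [25 83 33 10]
  13. access 83: HIT. Cache (old->new): [25 83 33 10]
  14. access 53: MISS, evict 25. Cache (old->new): [83 33 10 53]
  15. access 64: MISS, evict 83. Cache (old->new): [33 10 53 64]
  16. access 83: MISS, evict 33. Cache (old->new): [10 53 64 83]
  17. access 75: MISS, evict 10. Cache (old->new): [53 64 83 75]
  18. access 64: HIT. Cache (old->new): [53 64 83 75]
  19. access 83: HIT. Cache (old->new): [53 64 83 75]
  20. access 64: HIT. Cache (old->new): [53 64 83 75]
  21. access 91: MISS, evict 53. Cache (old->new): [64 83 75 91]
  22. access 64: HIT. Cache (old->new): [64 83 75 91]
  23. access 91: HIT. Cache (old->new): [64 83 75 91]
  24. access 54: MISS, evict 64. Cache (old->new): [83 75 91 54]
  25. access 53: MISS, evict 83. Cache (old->new): [75 91 54 53]
  26. access 91: HIT. Cache (old->new): [75 91 54 53]
  27. access 53: HIT. Cache (old->new): [75 91 54 53]
  28. access 53: HIT. Cache (old->new): [75 91 54 53]
  29. access 75: HIT. Cache (old->new): [75 91 54 53]
  30. access 91: HIT. Cache (old->new): [75 91 54 53]
Total: 18 hits, 12 misses, 8 evictions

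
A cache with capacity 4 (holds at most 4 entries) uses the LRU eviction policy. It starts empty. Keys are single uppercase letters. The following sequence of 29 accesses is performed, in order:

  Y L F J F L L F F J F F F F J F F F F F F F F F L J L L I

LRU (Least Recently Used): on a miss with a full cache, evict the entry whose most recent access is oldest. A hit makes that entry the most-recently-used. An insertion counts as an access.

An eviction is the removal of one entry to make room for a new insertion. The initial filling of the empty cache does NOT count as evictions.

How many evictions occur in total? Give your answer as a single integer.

LRU simulation (capacity=4):
  1. access Y: MISS. Cache (LRU->MRU): [Y]
  2. access L: MISS. Cache (LRU->MRU): [Y L]
  3. access F: MISS. Cache (LRU->MRU): [Y L F]
  4. access J: MISS. Cache (LRU->MRU): [Y L F J]
  5. access F: HIT. Cache (LRU->MRU): [Y L J F]
  6. access L: HIT. Cache (LRU->MRU): [Y J F L]
  7. access L: HIT. Cache (LRU->MRU): [Y J F L]
  8. access F: HIT. Cache (LRU->MRU): [Y J L F]
  9. access F: HIT. Cache (LRU->MRU): [Y J L F]
  10. access J: HIT. Cache (LRU->MRU): [Y L F J]
  11. access F: HIT. Cache (LRU->MRU): [Y L J F]
  12. access F: HIT. Cache (LRU->MRU): [Y L J F]
  13. access F: HIT. Cache (LRU->MRU): [Y L J F]
  14. access F: HIT. Cache (LRU->MRU): [Y L J F]
  15. access J: HIT. Cache (LRU->MRU): [Y L F J]
  16. access F: HIT. Cache (LRU->MRU): [Y L J F]
  17. access F: HIT. Cache (LRU->MRU): [Y L J F]
  18. access F: HIT. Cache (LRU->MRU): [Y L J F]
  19. access F: HIT. Cache (LRU->MRU): [Y L J F]
  20. access F: HIT. Cache (LRU->MRU): [Y L J F]
  21. access F: HIT. Cache (LRU->MRU): [Y L J F]
  22. access F: HIT. Cache (LRU->MRU): [Y L J F]
  23. access F: HIT. Cache (LRU->MRU): [Y L J F]
  24. access F: HIT. Cache (LRU->MRU): [Y L J F]
  25. access L: HIT. Cache (LRU->MRU): [Y J F L]
  26. access J: HIT. Cache (LRU->MRU): [Y F L J]
  27. access L: HIT. Cache (LRU->MRU): [Y F J L]
  28. access L: HIT. Cache (LRU->MRU): [Y F J L]
  29. access I: MISS, evict Y. Cache (LRU->MRU): [F J L I]
Total: 24 hits, 5 misses, 1 evictions

Answer: 1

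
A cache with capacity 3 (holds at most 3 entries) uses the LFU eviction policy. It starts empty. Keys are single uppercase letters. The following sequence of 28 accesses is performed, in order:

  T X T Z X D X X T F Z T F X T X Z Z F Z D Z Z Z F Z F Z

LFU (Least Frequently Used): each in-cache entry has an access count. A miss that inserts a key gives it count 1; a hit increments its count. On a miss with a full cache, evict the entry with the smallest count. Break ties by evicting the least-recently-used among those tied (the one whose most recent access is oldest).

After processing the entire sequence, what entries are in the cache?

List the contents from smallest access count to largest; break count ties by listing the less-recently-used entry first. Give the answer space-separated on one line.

Answer: Z T X

Derivation:
LFU simulation (capacity=3):
  1. access T: MISS. Cache: [T(c=1)]
  2. access X: MISS. Cache: [T(c=1) X(c=1)]
  3. access T: HIT, count now 2. Cache: [X(c=1) T(c=2)]
  4. access Z: MISS. Cache: [X(c=1) Z(c=1) T(c=2)]
  5. access X: HIT, count now 2. Cache: [Z(c=1) T(c=2) X(c=2)]
  6. access D: MISS, evict Z(c=1). Cache: [D(c=1) T(c=2) X(c=2)]
  7. access X: HIT, count now 3. Cache: [D(c=1) T(c=2) X(c=3)]
  8. access X: HIT, count now 4. Cache: [D(c=1) T(c=2) X(c=4)]
  9. access T: HIT, count now 3. Cache: [D(c=1) T(c=3) X(c=4)]
  10. access F: MISS, evict D(c=1). Cache: [F(c=1) T(c=3) X(c=4)]
  11. access Z: MISS, evict F(c=1). Cache: [Z(c=1) T(c=3) X(c=4)]
  12. access T: HIT, count now 4. Cache: [Z(c=1) X(c=4) T(c=4)]
  13. access F: MISS, evict Z(c=1). Cache: [F(c=1) X(c=4) T(c=4)]
  14. access X: HIT, count now 5. Cache: [F(c=1) T(c=4) X(c=5)]
  15. access T: HIT, count now 5. Cache: [F(c=1) X(c=5) T(c=5)]
  16. access X: HIT, count now 6. Cache: [F(c=1) T(c=5) X(c=6)]
  17. access Z: MISS, evict F(c=1). Cache: [Z(c=1) T(c=5) X(c=6)]
  18. access Z: HIT, count now 2. Cache: [Z(c=2) T(c=5) X(c=6)]
  19. access F: MISS, evict Z(c=2). Cache: [F(c=1) T(c=5) X(c=6)]
  20. access Z: MISS, evict F(c=1). Cache: [Z(c=1) T(c=5) X(c=6)]
  21. access D: MISS, evict Z(c=1). Cache: [D(c=1) T(c=5) X(c=6)]
  22. access Z: MISS, evict D(c=1). Cache: [Z(c=1) T(c=5) X(c=6)]
  23. access Z: HIT, count now 2. Cache: [Z(c=2) T(c=5) X(c=6)]
  24. access Z: HIT, count now 3. Cache: [Z(c=3) T(c=5) X(c=6)]
  25. access F: MISS, evict Z(c=3). Cache: [F(c=1) T(c=5) X(c=6)]
  26. access Z: MISS, evict F(c=1). Cache: [Z(c=1) T(c=5) X(c=6)]
  27. access F: MISS, evict Z(c=1). Cache: [F(c=1) T(c=5) X(c=6)]
  28. access Z: MISS, evict F(c=1). Cache: [Z(c=1) T(c=5) X(c=6)]
Total: 12 hits, 16 misses, 13 evictions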